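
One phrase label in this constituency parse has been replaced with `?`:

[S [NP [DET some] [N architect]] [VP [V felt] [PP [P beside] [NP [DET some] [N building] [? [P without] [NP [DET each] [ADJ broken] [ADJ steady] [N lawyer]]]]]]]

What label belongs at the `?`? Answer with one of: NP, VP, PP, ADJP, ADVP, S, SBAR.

PP

Looking at what the `?` directly dominates — P 'without', NP — this is a prepositional phrase (PP).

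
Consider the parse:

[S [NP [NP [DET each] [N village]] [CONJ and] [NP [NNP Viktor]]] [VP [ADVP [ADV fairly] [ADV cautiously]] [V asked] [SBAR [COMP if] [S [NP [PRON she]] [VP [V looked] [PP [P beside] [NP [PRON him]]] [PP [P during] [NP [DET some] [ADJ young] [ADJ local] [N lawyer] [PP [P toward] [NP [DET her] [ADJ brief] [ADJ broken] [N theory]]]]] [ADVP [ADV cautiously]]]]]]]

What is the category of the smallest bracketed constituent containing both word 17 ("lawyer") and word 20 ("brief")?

NP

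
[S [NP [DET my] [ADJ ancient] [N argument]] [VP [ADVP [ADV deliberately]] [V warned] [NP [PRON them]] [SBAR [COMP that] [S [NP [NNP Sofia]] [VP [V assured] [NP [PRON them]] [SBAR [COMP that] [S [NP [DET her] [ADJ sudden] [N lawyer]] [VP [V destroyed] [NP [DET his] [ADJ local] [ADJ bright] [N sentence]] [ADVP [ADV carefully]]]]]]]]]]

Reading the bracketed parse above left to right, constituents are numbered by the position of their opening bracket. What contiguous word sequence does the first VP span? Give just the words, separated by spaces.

deliberately warned them that Sofia assured them that her sudden lawyer destroyed his local bright sentence carefully

In left-to-right order the VP constituents are "deliberately warned them that Sofia assured them that her sudden lawyer destroyed his local bright sentence carefully"; "assured them that her sudden lawyer destroyed his local bright sentence carefully"; "destroyed his local bright sentence carefully". Number 1 is "deliberately warned them that Sofia assured them that her sudden lawyer destroyed his local bright sentence carefully".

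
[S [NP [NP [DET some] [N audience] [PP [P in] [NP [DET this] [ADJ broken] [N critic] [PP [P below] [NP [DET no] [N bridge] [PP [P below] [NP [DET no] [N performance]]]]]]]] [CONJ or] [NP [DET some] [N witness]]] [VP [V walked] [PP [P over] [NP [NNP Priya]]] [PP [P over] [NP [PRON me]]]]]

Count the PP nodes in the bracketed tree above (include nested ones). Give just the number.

Scanning left to right, an opening `[PP` appears at word positions 3, 7, 10, 17, 19 — 5 in total.

5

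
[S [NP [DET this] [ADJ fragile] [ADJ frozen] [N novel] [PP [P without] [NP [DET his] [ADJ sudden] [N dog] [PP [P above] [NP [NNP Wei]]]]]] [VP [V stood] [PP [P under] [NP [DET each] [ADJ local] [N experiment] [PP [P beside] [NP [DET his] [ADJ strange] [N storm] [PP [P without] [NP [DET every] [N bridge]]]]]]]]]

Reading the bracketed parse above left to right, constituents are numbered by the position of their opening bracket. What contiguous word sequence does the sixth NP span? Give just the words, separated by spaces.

every bridge

The NP opening brackets appear, in order, over: "this fragile frozen novel without his sudden dog above Wei"; "his sudden dog above Wei"; "Wei"; "each local experiment beside his strange storm without every bridge"; "his strange storm without every bridge"; "every bridge". The sixth one spans "every bridge".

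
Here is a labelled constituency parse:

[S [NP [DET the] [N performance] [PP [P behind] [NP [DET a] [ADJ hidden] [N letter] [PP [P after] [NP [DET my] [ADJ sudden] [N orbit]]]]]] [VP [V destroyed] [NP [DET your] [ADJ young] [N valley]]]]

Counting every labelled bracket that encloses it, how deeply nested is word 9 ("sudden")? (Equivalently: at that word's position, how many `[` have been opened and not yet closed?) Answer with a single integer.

7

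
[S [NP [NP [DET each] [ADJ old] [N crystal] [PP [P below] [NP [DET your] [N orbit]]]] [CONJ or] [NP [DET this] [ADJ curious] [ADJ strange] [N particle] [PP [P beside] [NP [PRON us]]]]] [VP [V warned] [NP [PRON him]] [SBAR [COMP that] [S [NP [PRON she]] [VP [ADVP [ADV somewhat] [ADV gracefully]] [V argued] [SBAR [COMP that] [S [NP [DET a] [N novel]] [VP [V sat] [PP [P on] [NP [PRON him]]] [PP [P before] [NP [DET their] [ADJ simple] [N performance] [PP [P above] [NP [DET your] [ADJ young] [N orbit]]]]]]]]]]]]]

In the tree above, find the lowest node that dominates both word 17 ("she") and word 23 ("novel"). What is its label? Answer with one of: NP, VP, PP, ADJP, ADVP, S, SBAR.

S

The smallest bracket enclosing both words is [S she somewhat gracefully argued that a novel sat on him before their simple performance above your young orbit], so the label is S.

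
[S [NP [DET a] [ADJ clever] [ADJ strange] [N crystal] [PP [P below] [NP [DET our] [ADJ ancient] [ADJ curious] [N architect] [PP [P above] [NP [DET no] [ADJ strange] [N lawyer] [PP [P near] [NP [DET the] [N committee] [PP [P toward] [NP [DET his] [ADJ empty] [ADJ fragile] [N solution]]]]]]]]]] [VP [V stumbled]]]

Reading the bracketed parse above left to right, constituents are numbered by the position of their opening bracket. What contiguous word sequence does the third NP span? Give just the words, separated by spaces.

no strange lawyer near the committee toward his empty fragile solution

Opening `[NP` markers occur at word positions 1, 6, 11, 15, 18; the third of these opens the constituent [NP no strange lawyer near the committee toward his empty fragile solution].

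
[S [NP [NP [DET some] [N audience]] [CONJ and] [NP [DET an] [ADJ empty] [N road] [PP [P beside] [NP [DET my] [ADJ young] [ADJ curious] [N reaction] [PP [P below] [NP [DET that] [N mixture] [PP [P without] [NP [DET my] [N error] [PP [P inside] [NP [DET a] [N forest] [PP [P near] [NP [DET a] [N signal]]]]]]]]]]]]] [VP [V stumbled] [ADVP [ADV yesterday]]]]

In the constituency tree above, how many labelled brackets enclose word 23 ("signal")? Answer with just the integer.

Counting open brackets not yet closed at "signal": [S [NP [NP [PP [NP [PP [NP [PP [NP [PP [NP [PP [NP [N = 14.

14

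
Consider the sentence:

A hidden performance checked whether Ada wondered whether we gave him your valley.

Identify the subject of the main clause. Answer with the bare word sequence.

a hidden performance

"a hidden performance" is the NP that combines with the VP headed by "checked" to form the main clause — the subject.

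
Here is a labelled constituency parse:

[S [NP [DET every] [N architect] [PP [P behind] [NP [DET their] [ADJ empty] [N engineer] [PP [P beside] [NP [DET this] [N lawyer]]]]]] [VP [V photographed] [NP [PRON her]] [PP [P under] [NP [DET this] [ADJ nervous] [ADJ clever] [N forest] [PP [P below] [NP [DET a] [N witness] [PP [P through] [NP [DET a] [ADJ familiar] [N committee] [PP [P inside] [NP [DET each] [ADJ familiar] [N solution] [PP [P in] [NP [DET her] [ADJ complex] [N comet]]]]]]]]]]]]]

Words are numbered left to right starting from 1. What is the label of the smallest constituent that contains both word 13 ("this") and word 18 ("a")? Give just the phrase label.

NP

The smallest bracket enclosing both words is [NP this nervous clever forest below a witness through a familiar committee inside each familiar solution in her complex comet], so the label is NP.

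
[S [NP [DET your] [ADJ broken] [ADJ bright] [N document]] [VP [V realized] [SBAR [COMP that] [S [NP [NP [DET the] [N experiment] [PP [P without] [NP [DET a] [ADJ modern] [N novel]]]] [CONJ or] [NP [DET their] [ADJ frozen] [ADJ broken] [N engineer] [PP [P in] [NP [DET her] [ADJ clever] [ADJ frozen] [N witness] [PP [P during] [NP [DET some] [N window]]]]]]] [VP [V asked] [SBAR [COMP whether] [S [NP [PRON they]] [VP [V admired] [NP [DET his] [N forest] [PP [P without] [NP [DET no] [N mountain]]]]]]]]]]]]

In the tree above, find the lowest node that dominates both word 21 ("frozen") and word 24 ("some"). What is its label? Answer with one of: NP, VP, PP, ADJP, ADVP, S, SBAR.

Word 21 lies under S → VP → SBAR → S → NP → NP → PP → NP → ADJ; word 24 lies under S → VP → SBAR → S → NP → NP → PP → NP → PP → NP → DET. The lowest shared node is the NP.

NP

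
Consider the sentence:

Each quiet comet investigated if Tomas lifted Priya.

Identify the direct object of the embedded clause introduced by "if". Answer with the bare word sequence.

Priya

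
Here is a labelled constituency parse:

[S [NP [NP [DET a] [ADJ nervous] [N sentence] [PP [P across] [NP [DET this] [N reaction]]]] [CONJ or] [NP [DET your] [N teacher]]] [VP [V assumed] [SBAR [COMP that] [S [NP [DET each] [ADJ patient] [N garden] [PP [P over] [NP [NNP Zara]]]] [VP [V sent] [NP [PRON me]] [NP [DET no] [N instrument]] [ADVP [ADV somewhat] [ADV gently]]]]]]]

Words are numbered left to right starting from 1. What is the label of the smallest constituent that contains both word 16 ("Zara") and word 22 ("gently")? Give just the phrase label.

S

Word 16 lies under S → VP → SBAR → S → NP → PP → NP → NNP; word 22 lies under S → VP → SBAR → S → VP → ADVP → ADV. The lowest shared node is the S.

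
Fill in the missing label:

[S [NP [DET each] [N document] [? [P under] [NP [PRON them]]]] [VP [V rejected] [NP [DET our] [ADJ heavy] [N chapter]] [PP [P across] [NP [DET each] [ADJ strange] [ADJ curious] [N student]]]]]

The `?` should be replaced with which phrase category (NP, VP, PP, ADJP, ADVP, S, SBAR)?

A constituent whose immediate children are P 'under', NP is a prepositional phrase: PP.

PP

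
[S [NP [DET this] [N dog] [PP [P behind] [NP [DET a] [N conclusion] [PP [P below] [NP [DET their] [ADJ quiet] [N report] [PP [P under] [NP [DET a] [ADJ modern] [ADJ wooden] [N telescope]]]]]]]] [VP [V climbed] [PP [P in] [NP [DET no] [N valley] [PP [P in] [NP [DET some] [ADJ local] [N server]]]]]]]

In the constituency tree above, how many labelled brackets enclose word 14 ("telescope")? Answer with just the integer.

9

Path from the root down to the word: S → NP → PP → NP → PP → NP → PP → NP → N. That is 9 enclosing brackets.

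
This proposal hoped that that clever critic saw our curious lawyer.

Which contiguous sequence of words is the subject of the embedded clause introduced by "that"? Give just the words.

that clever critic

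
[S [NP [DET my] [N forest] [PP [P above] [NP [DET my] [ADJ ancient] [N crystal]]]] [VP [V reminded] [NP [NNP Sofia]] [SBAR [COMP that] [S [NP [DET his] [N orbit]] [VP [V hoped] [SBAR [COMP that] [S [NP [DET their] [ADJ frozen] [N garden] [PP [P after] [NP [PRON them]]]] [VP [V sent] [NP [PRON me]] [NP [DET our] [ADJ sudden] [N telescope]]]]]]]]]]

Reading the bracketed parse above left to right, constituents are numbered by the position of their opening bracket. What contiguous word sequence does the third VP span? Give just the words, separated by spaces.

sent me our sudden telescope

The VP opening brackets appear, in order, over: "reminded Sofia that his orbit hoped that their frozen garden after them sent me our sudden telescope"; "hoped that their frozen garden after them sent me our sudden telescope"; "sent me our sudden telescope". The third one spans "sent me our sudden telescope".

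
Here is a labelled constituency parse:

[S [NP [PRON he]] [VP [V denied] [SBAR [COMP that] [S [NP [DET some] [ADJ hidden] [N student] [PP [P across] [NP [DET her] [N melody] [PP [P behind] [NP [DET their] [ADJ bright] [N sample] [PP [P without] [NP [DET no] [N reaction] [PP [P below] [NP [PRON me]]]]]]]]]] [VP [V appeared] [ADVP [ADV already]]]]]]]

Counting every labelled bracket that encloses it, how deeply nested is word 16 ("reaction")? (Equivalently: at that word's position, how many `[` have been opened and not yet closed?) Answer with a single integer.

Path from the root down to the word: S → VP → SBAR → S → NP → PP → NP → PP → NP → PP → NP → N. That is 12 enclosing brackets.

12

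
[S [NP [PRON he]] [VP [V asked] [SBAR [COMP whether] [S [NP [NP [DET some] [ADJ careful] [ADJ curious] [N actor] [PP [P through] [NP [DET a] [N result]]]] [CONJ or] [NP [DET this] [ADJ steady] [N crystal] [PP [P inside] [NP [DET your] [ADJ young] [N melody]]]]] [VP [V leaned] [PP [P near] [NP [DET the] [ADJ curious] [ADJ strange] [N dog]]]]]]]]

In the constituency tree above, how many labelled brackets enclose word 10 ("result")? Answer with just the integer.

9

Counting open brackets not yet closed at "result": [S [VP [SBAR [S [NP [NP [PP [NP [N = 9.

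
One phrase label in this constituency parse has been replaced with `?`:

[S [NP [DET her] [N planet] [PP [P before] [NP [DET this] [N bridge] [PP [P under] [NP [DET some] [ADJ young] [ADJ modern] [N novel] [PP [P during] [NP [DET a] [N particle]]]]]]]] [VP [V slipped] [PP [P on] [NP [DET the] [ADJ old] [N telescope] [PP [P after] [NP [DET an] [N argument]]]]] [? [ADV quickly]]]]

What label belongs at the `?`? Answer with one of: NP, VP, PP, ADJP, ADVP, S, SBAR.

ADVP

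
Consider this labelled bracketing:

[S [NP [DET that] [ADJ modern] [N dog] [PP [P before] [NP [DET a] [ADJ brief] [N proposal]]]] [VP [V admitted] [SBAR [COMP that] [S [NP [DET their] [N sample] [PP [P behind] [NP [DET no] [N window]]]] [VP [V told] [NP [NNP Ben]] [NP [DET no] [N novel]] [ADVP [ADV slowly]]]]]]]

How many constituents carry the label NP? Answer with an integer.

6

Listing each NP by its span: [NP that modern dog before a brief proposal]; [NP a brief proposal]; [NP their sample behind no window]; [NP no window]; [NP Ben]; [NP no novel] — that makes 6.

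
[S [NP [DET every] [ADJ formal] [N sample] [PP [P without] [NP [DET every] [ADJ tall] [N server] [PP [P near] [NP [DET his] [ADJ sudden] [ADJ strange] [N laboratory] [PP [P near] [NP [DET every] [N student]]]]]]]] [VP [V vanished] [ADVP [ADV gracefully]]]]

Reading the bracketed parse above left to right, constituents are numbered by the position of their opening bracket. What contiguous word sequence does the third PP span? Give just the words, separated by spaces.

near every student

In left-to-right order the PP constituents are "without every tall server near his sudden strange laboratory near every student"; "near his sudden strange laboratory near every student"; "near every student". Number 3 is "near every student".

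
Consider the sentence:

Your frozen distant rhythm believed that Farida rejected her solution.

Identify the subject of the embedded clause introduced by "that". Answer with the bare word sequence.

The subject of the embedded clause introduced by "that" is the NP immediately before the verb "rejected": "Farida".

Farida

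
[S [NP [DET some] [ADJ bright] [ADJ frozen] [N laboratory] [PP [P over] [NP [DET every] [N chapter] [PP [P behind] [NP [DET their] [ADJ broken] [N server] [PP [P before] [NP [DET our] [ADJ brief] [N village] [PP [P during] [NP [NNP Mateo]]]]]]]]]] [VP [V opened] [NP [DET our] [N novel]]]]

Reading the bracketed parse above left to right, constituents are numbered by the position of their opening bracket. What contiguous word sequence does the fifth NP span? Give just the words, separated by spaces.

Mateo

In left-to-right order the NP constituents are "some bright frozen laboratory over every chapter behind their broken server before our brief village during Mateo"; "every chapter behind their broken server before our brief village during Mateo"; "their broken server before our brief village during Mateo"; "our brief village during Mateo"; "Mateo"; "our novel". Number 5 is "Mateo".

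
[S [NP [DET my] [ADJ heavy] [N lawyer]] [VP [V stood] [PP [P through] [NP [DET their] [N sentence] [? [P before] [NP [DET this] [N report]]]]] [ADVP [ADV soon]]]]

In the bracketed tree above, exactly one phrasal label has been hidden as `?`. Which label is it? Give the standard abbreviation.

PP

The `?` node immediately contains: P 'before', NP. That is the internal structure of a prepositional phrase, so the label is PP.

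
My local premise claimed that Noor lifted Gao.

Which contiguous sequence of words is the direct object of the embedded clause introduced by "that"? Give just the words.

The verb of the embedded clause introduced by "that" is "lifted"; its direct object is the NP "Gao".

Gao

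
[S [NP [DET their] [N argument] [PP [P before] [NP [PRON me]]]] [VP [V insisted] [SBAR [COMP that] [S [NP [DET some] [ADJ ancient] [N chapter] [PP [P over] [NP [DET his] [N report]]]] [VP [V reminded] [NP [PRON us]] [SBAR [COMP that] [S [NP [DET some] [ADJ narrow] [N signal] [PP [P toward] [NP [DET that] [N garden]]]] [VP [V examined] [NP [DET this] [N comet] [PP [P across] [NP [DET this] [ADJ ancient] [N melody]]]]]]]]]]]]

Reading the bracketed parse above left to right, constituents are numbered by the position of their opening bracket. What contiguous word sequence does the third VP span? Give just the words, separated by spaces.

examined this comet across this ancient melody

In left-to-right order the VP constituents are "insisted that some ancient chapter over his report reminded us that some narrow signal toward that garden examined this comet across this ancient melody"; "reminded us that some narrow signal toward that garden examined this comet across this ancient melody"; "examined this comet across this ancient melody". Number 3 is "examined this comet across this ancient melody".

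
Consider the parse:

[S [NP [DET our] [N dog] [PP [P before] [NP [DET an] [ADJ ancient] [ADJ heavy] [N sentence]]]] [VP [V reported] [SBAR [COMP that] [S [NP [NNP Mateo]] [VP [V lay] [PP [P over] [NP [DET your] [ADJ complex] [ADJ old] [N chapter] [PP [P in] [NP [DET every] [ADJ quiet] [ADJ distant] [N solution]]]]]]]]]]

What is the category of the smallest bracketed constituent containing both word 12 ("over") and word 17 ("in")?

PP

The smallest bracket enclosing both words is [PP over your complex old chapter in every quiet distant solution], so the label is PP.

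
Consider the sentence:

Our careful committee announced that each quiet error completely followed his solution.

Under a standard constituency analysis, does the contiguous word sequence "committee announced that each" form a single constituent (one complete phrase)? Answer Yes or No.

The smallest constituent containing the whole sequence is the clause [S our careful committee announced that each quiet error completely followed his solution], but the sequence is only part of it — it straddles the boundary between noun phrase "our careful committee" and verb phrase "announced that each quiet error completely followed his solution".

No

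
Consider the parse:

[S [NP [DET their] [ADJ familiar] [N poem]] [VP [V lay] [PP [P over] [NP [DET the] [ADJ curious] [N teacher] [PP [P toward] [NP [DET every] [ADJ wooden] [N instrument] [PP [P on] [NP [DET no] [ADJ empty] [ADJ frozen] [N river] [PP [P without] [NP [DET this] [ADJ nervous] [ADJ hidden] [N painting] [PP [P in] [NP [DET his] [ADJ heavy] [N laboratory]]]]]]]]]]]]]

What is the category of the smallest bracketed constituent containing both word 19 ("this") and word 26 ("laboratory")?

The smallest bracket enclosing both words is [NP this nervous hidden painting in his heavy laboratory], so the label is NP.

NP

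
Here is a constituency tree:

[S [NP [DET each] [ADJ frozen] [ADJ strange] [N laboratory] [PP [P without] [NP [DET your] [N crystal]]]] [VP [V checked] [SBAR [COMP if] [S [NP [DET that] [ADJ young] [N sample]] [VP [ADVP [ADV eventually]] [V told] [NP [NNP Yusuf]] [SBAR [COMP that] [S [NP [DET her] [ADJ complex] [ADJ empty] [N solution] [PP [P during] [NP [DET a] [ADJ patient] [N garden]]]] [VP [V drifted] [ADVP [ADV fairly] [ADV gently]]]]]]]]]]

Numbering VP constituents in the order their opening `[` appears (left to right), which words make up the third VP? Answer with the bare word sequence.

drifted fairly gently

Opening `[VP` markers occur at word positions 8, 13, 25; the third of these opens the constituent [VP drifted fairly gently].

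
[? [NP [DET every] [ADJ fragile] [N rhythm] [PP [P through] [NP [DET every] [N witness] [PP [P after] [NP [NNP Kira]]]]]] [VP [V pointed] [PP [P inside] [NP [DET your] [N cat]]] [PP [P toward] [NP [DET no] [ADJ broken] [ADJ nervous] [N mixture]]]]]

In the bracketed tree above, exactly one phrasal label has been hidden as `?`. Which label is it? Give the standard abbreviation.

S

Looking at what the `?` directly dominates — NP, VP — this is a clause (S).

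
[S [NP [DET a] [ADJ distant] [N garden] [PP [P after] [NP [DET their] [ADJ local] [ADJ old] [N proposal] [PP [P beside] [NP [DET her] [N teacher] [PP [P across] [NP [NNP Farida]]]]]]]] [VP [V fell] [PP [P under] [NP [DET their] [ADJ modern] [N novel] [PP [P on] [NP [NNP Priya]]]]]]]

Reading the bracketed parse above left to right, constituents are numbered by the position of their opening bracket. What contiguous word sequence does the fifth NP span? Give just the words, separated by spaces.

their modern novel on Priya

In left-to-right order the NP constituents are "a distant garden after their local old proposal beside her teacher across Farida"; "their local old proposal beside her teacher across Farida"; "her teacher across Farida"; "Farida"; "their modern novel on Priya"; "Priya". Number 5 is "their modern novel on Priya".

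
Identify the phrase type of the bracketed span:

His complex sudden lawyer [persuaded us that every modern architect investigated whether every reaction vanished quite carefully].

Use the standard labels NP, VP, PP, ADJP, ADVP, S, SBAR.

VP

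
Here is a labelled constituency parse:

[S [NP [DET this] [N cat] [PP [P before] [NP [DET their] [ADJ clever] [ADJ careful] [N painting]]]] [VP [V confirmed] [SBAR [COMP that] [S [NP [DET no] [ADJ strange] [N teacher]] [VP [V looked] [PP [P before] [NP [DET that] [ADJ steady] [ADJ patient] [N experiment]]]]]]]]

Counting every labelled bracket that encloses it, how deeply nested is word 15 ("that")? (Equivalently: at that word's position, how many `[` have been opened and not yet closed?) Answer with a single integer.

8

Path from the root down to the word: S → VP → SBAR → S → VP → PP → NP → DET. That is 8 enclosing brackets.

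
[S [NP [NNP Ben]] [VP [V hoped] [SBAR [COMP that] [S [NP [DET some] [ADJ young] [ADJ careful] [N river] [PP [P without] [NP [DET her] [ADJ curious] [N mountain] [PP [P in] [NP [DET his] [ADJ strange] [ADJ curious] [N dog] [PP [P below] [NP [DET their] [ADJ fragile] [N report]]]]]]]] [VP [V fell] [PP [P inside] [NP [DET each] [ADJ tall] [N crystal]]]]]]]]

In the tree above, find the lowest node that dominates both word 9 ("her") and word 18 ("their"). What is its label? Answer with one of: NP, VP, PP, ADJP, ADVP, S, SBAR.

Word 9 lies under S → VP → SBAR → S → NP → PP → NP → DET; word 18 lies under S → VP → SBAR → S → NP → PP → NP → PP → NP → PP → NP → DET. The lowest shared node is the NP.

NP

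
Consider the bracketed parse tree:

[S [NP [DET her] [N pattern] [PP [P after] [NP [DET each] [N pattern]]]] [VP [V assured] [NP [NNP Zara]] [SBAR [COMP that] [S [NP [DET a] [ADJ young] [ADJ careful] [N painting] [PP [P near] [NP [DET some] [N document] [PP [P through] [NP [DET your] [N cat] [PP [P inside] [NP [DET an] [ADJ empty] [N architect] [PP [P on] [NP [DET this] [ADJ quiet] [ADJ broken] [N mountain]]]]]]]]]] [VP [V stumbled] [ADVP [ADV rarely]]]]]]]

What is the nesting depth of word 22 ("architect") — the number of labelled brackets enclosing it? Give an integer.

12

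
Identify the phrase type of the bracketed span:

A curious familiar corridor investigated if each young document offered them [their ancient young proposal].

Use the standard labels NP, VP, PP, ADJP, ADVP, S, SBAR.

The bracketed span "their ancient young proposal" is headed by "proposal", making it a noun phrase (NP).

NP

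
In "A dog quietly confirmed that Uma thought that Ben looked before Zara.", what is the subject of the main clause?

In the main clause the verb is "confirmed"; the NP preceding it, "a dog", is the subject.

a dog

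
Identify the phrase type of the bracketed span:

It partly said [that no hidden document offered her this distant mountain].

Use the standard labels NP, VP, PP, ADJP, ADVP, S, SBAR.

SBAR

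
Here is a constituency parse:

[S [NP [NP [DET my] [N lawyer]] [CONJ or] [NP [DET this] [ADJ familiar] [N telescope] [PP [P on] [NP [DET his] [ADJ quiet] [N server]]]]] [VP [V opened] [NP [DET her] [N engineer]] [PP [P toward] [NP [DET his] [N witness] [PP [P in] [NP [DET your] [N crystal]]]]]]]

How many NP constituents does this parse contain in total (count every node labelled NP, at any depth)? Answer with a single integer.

Scanning left to right, an opening `[NP` appears at word positions 1, 1, 4, 8, 12, 15, 18 — 7 in total.

7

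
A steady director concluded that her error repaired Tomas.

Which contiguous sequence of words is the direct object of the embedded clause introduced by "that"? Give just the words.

Tomas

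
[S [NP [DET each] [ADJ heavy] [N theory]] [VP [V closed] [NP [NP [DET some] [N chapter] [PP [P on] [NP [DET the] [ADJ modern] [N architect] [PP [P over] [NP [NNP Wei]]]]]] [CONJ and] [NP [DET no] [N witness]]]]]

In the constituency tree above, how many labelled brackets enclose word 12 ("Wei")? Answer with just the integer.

9

Counting open brackets not yet closed at "Wei": [S [VP [NP [NP [PP [NP [PP [NP [NNP = 9.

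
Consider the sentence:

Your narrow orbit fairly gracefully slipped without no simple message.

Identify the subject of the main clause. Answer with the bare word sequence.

your narrow orbit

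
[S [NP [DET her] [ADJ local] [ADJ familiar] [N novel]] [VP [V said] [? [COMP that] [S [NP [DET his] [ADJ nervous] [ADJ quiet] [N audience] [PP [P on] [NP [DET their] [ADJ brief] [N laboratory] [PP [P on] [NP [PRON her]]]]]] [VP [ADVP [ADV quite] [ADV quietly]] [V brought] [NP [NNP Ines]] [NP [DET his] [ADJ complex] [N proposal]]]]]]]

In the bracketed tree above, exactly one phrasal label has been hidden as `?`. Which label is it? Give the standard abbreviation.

A constituent whose immediate children are COMP 'that', S is a subordinate clause: SBAR.

SBAR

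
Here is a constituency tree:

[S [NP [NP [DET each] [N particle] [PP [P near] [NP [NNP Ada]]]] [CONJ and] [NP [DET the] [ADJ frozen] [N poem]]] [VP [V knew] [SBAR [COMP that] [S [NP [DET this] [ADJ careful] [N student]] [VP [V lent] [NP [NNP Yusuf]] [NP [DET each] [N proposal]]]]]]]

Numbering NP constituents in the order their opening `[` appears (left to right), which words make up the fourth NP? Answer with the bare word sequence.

In left-to-right order the NP constituents are "each particle near Ada and the frozen poem"; "each particle near Ada"; "Ada"; "the frozen poem"; "this careful student"; "Yusuf"; "each proposal". Number 4 is "the frozen poem".

the frozen poem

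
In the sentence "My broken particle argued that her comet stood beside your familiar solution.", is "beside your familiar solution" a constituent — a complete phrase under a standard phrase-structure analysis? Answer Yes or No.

Yes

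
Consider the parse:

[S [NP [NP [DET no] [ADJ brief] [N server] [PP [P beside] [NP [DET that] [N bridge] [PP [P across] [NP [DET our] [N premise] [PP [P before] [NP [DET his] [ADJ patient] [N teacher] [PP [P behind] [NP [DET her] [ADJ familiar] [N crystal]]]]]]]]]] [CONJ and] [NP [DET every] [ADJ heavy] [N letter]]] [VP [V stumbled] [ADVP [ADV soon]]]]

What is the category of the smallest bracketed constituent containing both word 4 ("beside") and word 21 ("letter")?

NP

Both words fall inside [NP no brief server beside that bridge across our premise before his patient teacher behind her familiar crystal and every heavy letter] (words 1–21), and no smaller constituent contains them both. Label: NP.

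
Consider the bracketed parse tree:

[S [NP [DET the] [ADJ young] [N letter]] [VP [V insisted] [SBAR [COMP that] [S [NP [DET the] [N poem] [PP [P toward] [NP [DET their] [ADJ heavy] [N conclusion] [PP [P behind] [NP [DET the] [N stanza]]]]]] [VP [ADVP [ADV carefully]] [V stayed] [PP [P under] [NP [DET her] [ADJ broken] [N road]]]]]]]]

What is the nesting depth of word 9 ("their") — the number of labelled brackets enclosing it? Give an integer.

8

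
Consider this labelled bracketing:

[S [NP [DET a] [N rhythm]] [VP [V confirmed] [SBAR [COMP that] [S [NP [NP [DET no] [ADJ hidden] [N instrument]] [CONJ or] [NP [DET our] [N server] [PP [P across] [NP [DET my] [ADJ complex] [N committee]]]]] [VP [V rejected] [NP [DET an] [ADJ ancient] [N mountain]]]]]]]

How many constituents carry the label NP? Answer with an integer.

6

The NP constituents are: [NP a rhythm]; [NP no hidden instrument or our server across my complex committee]; [NP no hidden instrument]; [NP our server across my complex committee]; [NP my complex committee]; [NP an ancient mountain]. Total: 6.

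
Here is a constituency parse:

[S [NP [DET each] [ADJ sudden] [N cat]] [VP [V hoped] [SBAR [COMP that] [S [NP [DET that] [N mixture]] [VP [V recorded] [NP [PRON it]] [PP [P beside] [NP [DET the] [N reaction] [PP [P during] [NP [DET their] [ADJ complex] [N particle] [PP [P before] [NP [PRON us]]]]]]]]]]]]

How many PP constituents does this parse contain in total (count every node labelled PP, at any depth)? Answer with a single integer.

3

The PP constituents are: [PP beside the reaction during their complex particle before us]; [PP during their complex particle before us]; [PP before us]. Total: 3.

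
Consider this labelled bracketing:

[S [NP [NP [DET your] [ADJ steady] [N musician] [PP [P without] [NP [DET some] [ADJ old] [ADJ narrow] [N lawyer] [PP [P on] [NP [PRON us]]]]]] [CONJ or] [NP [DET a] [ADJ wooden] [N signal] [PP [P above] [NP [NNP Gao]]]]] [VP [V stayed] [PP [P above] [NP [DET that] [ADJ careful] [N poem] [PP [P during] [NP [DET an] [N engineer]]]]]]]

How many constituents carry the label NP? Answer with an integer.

Scanning left to right, an opening `[NP` appears at word positions 1, 1, 5, 10, 12, 16, 19, 23 — 8 in total.

8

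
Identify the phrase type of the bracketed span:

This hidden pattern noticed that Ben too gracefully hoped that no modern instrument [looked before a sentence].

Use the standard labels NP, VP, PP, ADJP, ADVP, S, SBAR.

VP

"looked" is the head of the bracketed span, so the span is a verb phrase: VP.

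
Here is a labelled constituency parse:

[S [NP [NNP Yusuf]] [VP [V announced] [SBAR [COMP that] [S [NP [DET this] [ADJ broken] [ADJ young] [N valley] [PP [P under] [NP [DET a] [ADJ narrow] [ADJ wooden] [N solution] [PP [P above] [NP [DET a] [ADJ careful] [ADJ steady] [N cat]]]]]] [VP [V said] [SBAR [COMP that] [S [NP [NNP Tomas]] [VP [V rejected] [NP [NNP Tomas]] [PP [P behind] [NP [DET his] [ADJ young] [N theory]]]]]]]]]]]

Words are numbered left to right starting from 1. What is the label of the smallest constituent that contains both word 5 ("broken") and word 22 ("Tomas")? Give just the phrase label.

Both words fall inside [S this broken young valley under a narrow wooden solution above a careful steady cat said that Tomas rejected Tomas behind his young theory] (words 4–26), and no smaller constituent contains them both. Label: S.

S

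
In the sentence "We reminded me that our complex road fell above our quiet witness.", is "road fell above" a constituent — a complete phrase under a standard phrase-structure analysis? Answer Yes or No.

No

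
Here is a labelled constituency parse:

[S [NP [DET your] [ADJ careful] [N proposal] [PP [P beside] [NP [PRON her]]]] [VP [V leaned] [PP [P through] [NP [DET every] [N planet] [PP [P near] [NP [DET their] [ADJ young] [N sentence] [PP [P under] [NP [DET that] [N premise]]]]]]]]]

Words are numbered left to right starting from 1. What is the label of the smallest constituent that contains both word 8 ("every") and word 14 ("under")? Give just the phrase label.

NP

The smallest bracket enclosing both words is [NP every planet near their young sentence under that premise], so the label is NP.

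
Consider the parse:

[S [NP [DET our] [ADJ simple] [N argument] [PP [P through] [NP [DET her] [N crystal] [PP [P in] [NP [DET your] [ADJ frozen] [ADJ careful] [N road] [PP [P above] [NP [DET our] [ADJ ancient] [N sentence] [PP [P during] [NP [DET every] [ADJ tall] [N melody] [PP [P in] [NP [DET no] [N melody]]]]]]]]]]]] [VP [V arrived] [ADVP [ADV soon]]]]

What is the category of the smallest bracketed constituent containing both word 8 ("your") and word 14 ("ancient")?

NP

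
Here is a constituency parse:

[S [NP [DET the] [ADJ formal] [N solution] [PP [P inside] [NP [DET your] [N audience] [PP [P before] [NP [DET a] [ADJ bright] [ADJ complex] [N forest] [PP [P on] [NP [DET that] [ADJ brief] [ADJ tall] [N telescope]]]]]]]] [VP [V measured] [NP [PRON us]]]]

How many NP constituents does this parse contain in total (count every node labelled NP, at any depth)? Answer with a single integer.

Listing each NP by its span: [NP the formal solution inside your audience before a bright complex forest on that brief tall telescope]; [NP your audience before a bright complex forest on that brief tall telescope]; [NP a bright complex forest on that brief tall telescope]; [NP that brief tall telescope]; [NP us] — that makes 5.

5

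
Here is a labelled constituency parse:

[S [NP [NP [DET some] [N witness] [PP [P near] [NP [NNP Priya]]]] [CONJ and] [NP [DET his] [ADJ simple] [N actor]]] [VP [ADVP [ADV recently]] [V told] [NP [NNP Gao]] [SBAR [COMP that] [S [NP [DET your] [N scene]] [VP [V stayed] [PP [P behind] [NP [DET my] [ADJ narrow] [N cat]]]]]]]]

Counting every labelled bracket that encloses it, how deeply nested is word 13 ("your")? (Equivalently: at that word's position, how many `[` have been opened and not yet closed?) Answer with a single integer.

Path from the root down to the word: S → VP → SBAR → S → NP → DET. That is 6 enclosing brackets.

6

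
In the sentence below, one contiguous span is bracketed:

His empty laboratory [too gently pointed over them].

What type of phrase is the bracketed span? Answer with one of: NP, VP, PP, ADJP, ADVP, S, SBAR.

VP

The span is built around the verb "pointed" — a verb phrase (VP).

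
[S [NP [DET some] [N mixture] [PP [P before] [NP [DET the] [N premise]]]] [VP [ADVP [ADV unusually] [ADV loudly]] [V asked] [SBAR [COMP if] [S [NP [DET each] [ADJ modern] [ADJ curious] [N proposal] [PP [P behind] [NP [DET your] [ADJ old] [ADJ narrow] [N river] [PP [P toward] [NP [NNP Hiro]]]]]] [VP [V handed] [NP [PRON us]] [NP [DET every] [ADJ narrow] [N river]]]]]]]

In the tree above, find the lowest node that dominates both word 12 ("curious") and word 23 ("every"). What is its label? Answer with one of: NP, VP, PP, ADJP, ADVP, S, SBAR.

S

The smallest bracket enclosing both words is [S each modern curious proposal behind your old narrow river toward Hiro handed us every narrow river], so the label is S.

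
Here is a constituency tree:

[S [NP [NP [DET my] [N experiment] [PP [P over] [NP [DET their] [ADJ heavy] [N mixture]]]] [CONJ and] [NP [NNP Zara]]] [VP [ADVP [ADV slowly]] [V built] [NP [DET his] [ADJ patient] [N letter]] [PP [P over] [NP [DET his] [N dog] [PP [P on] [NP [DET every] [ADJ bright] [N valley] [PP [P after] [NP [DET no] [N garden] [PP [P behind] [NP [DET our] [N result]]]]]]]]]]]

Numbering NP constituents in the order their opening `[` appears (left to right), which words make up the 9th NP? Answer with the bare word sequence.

our result

In left-to-right order the NP constituents are "my experiment over their heavy mixture and Zara"; "my experiment over their heavy mixture"; "their heavy mixture"; "Zara"; "his patient letter"; "his dog on every bright valley after no garden behind our result"; "every bright valley after no garden behind our result"; "no garden behind our result"; "our result". Number 9 is "our result".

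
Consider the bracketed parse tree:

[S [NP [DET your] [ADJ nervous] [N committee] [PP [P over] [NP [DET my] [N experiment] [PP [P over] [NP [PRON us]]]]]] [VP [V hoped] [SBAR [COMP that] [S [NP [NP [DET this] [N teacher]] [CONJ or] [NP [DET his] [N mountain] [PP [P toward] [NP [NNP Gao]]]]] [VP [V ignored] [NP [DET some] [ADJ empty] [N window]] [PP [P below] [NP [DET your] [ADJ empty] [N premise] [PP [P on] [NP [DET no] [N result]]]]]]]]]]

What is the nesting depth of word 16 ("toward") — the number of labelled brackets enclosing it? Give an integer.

Counting open brackets not yet closed at "toward": [S [VP [SBAR [S [NP [NP [PP [P = 8.

8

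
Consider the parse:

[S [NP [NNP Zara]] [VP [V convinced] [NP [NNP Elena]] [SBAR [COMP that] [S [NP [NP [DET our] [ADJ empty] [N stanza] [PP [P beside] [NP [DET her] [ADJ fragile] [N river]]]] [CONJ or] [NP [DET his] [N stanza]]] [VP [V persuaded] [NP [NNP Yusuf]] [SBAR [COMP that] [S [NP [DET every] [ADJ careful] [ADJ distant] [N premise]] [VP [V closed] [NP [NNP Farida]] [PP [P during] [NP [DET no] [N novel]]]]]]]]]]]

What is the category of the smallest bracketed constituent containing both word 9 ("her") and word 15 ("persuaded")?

S

The smallest bracket enclosing both words is [S our empty stanza beside her fragile river or his stanza persuaded Yusuf that every careful distant premise closed Farida during no novel], so the label is S.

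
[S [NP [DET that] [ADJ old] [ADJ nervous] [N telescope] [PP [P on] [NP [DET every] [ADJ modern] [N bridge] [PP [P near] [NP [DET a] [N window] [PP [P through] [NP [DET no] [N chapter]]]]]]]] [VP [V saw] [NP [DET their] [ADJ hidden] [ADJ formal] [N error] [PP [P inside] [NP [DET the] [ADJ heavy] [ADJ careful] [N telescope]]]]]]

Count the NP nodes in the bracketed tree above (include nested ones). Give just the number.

6

Listing each NP by its span: [NP that old nervous telescope on every modern bridge near a window through no chapter]; [NP every modern bridge near a window through no chapter]; [NP a window through no chapter]; [NP no chapter]; [NP their hidden formal error inside the heavy careful telescope]; [NP the heavy careful telescope] — that makes 6.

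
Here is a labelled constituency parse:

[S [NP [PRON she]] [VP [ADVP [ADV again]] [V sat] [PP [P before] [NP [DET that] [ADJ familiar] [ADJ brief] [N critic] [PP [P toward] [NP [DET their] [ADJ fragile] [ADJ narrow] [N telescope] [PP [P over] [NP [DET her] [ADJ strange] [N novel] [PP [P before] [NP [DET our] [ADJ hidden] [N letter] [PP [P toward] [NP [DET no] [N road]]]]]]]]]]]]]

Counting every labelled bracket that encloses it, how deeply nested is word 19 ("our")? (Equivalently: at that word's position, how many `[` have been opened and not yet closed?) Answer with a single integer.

Counting open brackets not yet closed at "our": [S [VP [PP [NP [PP [NP [PP [NP [PP [NP [DET = 11.

11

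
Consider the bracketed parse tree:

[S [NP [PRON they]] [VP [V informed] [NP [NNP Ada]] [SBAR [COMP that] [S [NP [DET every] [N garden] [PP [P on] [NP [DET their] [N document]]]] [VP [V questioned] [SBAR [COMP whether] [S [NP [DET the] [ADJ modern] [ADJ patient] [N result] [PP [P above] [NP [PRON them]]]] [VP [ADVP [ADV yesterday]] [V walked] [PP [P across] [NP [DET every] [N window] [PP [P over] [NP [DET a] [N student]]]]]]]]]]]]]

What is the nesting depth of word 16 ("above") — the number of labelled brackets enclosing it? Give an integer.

10

The word sits inside P, which is inside PP, inside NP, inside S, inside SBAR, inside VP, inside S, inside SBAR, inside VP, inside S — 10 brackets in all.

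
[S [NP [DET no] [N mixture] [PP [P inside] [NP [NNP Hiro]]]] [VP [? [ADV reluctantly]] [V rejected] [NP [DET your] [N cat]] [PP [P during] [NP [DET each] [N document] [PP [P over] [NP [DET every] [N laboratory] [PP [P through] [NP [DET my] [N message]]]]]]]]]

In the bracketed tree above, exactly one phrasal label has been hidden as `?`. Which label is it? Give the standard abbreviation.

A constituent whose immediate children are ADV 'reluctantly' is an adverb phrase: ADVP.

ADVP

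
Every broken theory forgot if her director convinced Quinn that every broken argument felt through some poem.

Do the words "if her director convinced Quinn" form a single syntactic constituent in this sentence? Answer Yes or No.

No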